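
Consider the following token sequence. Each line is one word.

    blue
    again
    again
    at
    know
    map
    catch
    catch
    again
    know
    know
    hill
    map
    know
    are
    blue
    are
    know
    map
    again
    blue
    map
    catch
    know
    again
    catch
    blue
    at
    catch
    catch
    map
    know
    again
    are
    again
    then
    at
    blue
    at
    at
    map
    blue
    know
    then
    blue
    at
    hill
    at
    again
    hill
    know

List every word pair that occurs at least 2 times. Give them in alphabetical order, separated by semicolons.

Bigram counts meeting the condition (at least 2 times):
  blue at: 3
  catch catch: 2
  know again: 2
  know map: 2
  map catch: 2
  map know: 2

blue at; catch catch; know again; know map; map catch; map know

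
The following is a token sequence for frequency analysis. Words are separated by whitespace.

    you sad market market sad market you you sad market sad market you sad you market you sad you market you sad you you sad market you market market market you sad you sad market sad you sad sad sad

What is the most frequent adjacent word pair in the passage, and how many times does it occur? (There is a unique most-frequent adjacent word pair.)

"you sad", 9 times

Bigram frequencies (highest first):
  you sad: 9
  sad market: 6
  market you: 6
  sad you: 5
  market market: 3
  market sad: 3
  … (3 more, each ≤ 3)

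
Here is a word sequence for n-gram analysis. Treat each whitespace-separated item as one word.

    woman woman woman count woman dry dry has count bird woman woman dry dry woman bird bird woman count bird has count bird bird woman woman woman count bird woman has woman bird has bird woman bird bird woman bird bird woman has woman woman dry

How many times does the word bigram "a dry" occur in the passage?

0

Scanning the 45 overlapping bigram windows for "a dry":
  (none found)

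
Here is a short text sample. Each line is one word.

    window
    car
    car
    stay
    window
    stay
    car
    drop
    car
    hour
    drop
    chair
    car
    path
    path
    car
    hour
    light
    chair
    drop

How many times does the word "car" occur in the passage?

6

Scanning the 20 tokens for "car":
  position 2: car
  position 3: car
  position 7: car
  position 9: car
  position 13: car
  position 16: car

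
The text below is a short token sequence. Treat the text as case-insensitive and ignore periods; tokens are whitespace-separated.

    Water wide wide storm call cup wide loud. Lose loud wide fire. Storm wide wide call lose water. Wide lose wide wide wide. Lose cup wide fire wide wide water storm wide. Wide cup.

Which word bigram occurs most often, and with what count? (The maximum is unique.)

"wide wide", 6 times

Bigram frequencies (highest first):
  wide wide: 6
  water wide: 2
  cup wide: 2
  wide fire: 2
  storm wide: 2
  wide lose: 2
  … (17 more, each ≤ 1)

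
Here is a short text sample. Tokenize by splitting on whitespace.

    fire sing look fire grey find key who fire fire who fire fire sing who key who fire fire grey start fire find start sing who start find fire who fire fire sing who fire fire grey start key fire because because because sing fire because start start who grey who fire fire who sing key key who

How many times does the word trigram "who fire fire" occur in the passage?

6

Scanning the 56 overlapping trigram windows for "who fire fire":
  position 8–10: who fire fire
  position 11–13: who fire fire
  position 17–19: who fire fire
  position 30–32: who fire fire
  position 34–36: who fire fire
  position 51–53: who fire fire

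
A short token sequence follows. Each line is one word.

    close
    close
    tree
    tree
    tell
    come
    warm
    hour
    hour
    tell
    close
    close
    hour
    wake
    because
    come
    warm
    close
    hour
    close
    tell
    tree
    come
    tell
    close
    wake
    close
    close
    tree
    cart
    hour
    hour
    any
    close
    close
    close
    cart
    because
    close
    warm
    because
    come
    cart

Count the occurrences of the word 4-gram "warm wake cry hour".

0

Scanning the 40 overlapping 4-gram windows for "warm wake cry hour":
  (none found)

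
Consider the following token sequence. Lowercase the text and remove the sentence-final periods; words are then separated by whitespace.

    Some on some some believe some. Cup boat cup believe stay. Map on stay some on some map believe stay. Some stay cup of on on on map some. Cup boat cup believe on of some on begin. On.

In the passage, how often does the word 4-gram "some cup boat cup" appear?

2

Scanning the 36 overlapping 4-gram windows for "some cup boat cup":
  position 6–9: some cup boat cup
  position 29–32: some cup boat cup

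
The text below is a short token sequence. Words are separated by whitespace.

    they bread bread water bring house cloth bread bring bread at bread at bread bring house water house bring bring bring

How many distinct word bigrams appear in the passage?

15

21 tokens → 20 bigram windows in total.
Repeated bigrams (each contributes count−1 duplicates):
  at bread: 2
  bread at: 2
  bread bring: 2
  bring bring: 2
  bring house: 2
5 duplicate windows → 20 − 5 = 15 distinct.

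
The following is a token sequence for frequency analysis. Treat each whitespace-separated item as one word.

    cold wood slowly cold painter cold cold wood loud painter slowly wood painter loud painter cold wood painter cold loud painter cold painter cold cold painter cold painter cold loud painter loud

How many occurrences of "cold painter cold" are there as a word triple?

4

Scanning the 30 overlapping trigram windows for "cold painter cold":
  position 4–6: cold painter cold
  position 22–24: cold painter cold
  position 25–27: cold painter cold
  position 27–29: cold painter cold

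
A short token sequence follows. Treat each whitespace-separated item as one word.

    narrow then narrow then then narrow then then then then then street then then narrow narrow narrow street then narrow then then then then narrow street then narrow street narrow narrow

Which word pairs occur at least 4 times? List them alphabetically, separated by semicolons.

Bigram counts meeting the condition (at least 4 times):
  narrow then: 4
  then narrow: 6
  then then: 9

narrow then; then narrow; then then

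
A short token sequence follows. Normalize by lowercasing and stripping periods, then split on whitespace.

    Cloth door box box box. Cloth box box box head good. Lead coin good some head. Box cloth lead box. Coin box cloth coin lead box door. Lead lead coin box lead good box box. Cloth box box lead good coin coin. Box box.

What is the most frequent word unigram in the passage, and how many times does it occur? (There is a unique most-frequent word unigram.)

"box", 17 times

Unigram frequencies (highest first):
  box: 17
  lead: 7
  coin: 6
  cloth: 5
  good: 4
  door: 2
  … (2 more, each ≤ 2)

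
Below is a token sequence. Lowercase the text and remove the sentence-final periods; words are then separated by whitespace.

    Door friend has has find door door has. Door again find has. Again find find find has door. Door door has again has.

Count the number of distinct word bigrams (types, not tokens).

14

23 tokens → 22 bigram windows in total.
Repeated bigrams (each contributes count−1 duplicates):
  door door: 3
  again find: 2
  door has: 2
  find find: 2
  find has: 2
  has again: 2
  has door: 2
8 duplicate windows → 22 − 8 = 14 distinct.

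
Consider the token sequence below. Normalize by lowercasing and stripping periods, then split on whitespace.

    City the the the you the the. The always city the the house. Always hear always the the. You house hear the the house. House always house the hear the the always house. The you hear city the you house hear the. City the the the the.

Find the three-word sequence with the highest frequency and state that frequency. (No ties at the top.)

Trigram frequencies (highest first):
  the the the: 4
  city the the: 3
  the the you: 2
  the the always: 2
  the the house: 2
  the you house: 2
  … (26 more, each ≤ 2)

"the the the", 4 times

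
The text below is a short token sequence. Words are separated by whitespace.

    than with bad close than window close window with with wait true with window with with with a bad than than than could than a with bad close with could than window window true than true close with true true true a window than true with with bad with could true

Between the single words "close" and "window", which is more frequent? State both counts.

"close": 4 occurrences
"window": 6 occurrences

"window" (6 vs 4)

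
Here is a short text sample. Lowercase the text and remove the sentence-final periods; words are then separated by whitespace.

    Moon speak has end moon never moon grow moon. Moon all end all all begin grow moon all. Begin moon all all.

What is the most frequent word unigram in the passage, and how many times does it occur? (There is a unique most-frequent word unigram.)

Unigram frequencies (highest first):
  moon: 7
  all: 6
  end: 2
  grow: 2
  begin: 2
  speak: 1
  … (2 more, each ≤ 1)

"moon", 7 times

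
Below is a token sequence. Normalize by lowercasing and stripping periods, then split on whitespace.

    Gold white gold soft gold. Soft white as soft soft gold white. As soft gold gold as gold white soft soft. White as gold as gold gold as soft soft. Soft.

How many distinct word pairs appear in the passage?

31 tokens → 30 bigram windows in total.
Repeated bigrams (each contributes count−1 duplicates):
  soft soft: 4
  as gold: 3
  as soft: 3
  gold as: 3
  gold white: 3
  soft gold: 3
  white as: 3
  gold gold: 2
  … (2 more repeated)
18 duplicate windows → 30 − 18 = 12 distinct.

12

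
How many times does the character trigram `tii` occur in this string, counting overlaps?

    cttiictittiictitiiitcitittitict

3

Sliding a length-3 window over the 31 characters (29 positions):
  position 3–5: tii
  position 10–12: tii
  position 16–18: tii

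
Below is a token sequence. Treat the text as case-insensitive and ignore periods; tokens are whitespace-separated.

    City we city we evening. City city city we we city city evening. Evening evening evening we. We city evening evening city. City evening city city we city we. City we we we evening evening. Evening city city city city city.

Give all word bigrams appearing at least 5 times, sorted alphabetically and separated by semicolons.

Bigram counts meeting the condition (at least 5 times):
  city city: 9
  city we: 6
  evening evening: 6
  we city: 5

city city; city we; evening evening; we city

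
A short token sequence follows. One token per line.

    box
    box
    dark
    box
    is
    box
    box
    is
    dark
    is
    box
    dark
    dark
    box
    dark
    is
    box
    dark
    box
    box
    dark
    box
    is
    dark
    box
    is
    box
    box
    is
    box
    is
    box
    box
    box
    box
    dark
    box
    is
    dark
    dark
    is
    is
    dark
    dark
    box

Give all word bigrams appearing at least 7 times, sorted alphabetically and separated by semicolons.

Bigram counts meeting the condition (at least 7 times):
  box box: 7
  box is: 7
  dark box: 7

box box; box is; dark box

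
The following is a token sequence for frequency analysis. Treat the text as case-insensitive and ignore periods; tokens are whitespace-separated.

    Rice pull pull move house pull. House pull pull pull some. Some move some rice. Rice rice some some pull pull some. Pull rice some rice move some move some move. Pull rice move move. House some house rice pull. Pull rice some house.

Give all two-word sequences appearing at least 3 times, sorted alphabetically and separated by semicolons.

Bigram counts meeting the condition (at least 3 times):
  move some: 3
  pull pull: 5
  pull rice: 3
  rice some: 3
  some move: 3

move some; pull pull; pull rice; rice some; some move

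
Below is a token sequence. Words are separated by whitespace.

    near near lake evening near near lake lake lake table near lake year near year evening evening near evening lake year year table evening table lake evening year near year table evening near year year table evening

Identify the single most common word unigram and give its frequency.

"near", 9 times

Unigram frequencies (highest first):
  near: 9
  evening: 8
  year: 8
  lake: 7
  table: 5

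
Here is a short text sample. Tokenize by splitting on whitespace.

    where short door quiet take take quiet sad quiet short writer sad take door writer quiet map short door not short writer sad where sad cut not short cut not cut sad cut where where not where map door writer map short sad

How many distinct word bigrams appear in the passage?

34

43 tokens → 42 bigram windows in total.
Repeated bigrams (each contributes count−1 duplicates):
  cut not: 2
  door writer: 2
  map short: 2
  not short: 2
  sad cut: 2
  short door: 2
  short writer: 2
  writer sad: 2
8 duplicate windows → 42 − 8 = 34 distinct.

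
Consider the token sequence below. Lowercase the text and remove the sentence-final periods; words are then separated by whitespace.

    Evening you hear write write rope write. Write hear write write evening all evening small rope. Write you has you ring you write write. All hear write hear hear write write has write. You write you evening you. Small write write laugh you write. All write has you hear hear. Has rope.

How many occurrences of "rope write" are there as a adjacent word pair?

Scanning the 51 overlapping bigram windows for "rope write":
  position 6–7: rope write
  position 16–17: rope write

2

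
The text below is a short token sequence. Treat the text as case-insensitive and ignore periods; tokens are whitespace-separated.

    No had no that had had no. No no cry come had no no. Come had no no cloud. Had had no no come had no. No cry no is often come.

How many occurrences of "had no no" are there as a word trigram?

5

Scanning the 30 overlapping trigram windows for "had no no":
  position 6–8: had no no
  position 12–14: had no no
  position 16–18: had no no
  position 21–23: had no no
  position 25–27: had no no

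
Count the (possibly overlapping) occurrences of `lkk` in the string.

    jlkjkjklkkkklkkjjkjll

Sliding a length-3 window over the 21 characters (19 positions):
  position 8–10: lkk
  position 13–15: lkk

2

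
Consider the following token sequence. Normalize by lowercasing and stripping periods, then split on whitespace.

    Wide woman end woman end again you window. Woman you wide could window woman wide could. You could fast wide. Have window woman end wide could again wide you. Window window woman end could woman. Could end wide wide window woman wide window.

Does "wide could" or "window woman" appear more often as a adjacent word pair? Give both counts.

"window woman" (5 vs 3)

"wide could": 3 occurrences
"window woman": 5 occurrences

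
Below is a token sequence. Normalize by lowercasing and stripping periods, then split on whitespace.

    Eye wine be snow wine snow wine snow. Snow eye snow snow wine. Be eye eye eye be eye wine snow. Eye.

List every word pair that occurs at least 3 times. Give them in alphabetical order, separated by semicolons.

snow wine; wine snow

Bigram counts meeting the condition (at least 3 times):
  snow wine: 3
  wine snow: 3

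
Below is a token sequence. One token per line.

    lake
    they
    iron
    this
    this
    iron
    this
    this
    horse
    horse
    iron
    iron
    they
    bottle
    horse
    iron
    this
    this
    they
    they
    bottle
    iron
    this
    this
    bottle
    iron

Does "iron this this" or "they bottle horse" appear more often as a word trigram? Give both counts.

"iron this this" (4 vs 1)

"iron this this": 4 occurrences
"they bottle horse": 1 occurrence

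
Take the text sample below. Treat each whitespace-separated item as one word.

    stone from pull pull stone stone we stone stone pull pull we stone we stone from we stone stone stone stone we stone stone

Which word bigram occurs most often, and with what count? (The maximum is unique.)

"stone stone", 6 times

Bigram frequencies (highest first):
  stone stone: 6
  we stone: 5
  stone we: 3
  stone from: 2
  pull pull: 2
  from pull: 1
  … (4 more, each ≤ 1)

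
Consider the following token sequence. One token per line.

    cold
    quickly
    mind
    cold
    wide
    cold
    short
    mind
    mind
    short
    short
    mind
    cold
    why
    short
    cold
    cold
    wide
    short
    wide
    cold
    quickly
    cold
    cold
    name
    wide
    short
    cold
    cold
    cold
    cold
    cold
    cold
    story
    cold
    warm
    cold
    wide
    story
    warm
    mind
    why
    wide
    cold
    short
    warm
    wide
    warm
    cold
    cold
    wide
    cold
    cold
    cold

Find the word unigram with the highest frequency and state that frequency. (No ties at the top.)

"cold", 23 times

Unigram frequencies (highest first):
  cold: 23
  wide: 8
  short: 7
  mind: 5
  warm: 4
  quickly: 2
  … (3 more, each ≤ 2)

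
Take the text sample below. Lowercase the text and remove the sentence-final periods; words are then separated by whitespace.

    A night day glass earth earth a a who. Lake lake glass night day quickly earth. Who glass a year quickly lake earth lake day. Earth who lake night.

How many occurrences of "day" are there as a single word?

3

Scanning the 29 tokens for "day":
  position 3: day
  position 14: day
  position 25: day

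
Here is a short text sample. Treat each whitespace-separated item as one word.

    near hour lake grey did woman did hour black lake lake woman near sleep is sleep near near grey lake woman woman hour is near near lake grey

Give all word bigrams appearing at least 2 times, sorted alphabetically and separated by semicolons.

lake grey; lake woman; near near

Bigram counts meeting the condition (at least 2 times):
  lake grey: 2
  lake woman: 2
  near near: 2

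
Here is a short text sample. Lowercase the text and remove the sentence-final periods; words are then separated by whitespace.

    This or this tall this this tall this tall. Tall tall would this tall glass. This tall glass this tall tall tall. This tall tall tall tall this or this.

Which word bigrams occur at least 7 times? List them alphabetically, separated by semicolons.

tall tall; this tall

Bigram counts meeting the condition (at least 7 times):
  tall tall: 7
  this tall: 7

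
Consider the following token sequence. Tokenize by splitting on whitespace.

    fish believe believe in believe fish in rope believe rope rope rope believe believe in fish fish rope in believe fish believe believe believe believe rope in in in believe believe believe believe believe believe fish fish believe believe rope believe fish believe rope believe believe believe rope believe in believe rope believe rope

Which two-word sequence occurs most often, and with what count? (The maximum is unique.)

"believe believe", 13 times

Bigram frequencies (highest first):
  believe believe: 13
  believe rope: 7
  rope believe: 6
  fish believe: 4
  in believe: 4
  believe fish: 4
  … (9 more, each ≤ 3)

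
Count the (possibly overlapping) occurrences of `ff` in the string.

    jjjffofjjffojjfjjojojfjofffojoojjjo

4

Sliding a length-2 window over the 35 characters (34 positions):
  position 4–5: ff
  position 10–11: ff
  position 25–26: ff
  position 26–27: ff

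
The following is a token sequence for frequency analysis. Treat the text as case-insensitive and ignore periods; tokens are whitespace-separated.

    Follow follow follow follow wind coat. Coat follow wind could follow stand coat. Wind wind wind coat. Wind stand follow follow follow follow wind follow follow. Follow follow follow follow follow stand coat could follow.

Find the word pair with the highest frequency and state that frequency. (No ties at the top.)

Bigram frequencies (highest first):
  follow follow: 12
  follow wind: 3
  wind coat: 2
  could follow: 2
  follow stand: 2
  stand coat: 2
  … (9 more, each ≤ 2)

"follow follow", 12 times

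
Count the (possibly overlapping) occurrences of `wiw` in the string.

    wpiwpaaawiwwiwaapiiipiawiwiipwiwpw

Sliding a length-3 window over the 34 characters (32 positions):
  position 9–11: wiw
  position 12–14: wiw
  position 24–26: wiw
  position 30–32: wiw

4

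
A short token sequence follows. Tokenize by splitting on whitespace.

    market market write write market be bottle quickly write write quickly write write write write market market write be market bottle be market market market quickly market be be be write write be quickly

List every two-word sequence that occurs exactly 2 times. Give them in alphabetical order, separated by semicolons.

Bigram counts meeting the condition (exactly 2 times):
  be be: 2
  be market: 2
  market be: 2
  market write: 2
  quickly write: 2
  write be: 2
  write market: 2

be be; be market; market be; market write; quickly write; write be; write market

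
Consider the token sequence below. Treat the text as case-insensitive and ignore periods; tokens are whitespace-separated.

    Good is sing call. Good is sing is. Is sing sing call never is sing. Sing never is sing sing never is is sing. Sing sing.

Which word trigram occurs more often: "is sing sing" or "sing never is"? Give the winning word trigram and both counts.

"is sing sing": 4 occurrences
"sing never is": 2 occurrences

"is sing sing" (4 vs 2)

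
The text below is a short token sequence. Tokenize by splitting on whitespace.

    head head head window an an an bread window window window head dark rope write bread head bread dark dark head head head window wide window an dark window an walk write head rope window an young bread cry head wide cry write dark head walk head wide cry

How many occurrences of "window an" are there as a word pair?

Scanning the 48 overlapping bigram windows for "window an":
  position 4–5: window an
  position 26–27: window an
  position 29–30: window an
  position 35–36: window an

4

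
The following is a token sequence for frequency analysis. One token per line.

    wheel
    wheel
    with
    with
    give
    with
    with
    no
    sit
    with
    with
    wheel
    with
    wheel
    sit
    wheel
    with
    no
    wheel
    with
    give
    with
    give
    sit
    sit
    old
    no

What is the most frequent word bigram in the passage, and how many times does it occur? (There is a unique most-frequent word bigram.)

"wheel with", 4 times

Bigram frequencies (highest first):
  wheel with: 4
  with with: 3
  with give: 3
  give with: 2
  with no: 2
  with wheel: 2
  … (10 more, each ≤ 1)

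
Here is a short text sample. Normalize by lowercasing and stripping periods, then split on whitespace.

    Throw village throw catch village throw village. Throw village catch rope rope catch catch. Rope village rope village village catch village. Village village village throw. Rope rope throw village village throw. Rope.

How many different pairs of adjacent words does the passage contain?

14

32 tokens → 31 bigram windows in total.
Repeated bigrams (each contributes count−1 duplicates):
  village throw: 5
  village village: 5
  throw village: 4
  catch rope: 2
  catch village: 2
  rope rope: 2
  rope village: 2
  throw rope: 2
  … (1 more repeated)
17 duplicate windows → 31 − 17 = 14 distinct.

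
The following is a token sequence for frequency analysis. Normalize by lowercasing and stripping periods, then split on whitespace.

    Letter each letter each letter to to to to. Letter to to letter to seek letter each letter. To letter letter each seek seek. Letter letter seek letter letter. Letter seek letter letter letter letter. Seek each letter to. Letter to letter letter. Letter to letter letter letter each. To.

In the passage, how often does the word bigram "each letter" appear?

4

Scanning the 49 overlapping bigram windows for "each letter":
  position 2–3: each letter
  position 4–5: each letter
  position 17–18: each letter
  position 37–38: each letter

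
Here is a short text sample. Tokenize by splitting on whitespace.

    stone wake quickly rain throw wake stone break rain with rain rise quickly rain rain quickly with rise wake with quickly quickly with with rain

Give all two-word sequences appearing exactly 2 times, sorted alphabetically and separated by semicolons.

Bigram counts meeting the condition (exactly 2 times):
  quickly rain: 2
  quickly with: 2
  with rain: 2

quickly rain; quickly with; with rain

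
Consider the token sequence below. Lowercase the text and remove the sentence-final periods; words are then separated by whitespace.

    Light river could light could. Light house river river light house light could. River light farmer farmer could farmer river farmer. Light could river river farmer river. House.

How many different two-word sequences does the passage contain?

18

28 tokens → 27 bigram windows in total.
Repeated bigrams (each contributes count−1 duplicates):
  light could: 3
  could light: 2
  could river: 2
  farmer river: 2
  light house: 2
  river farmer: 2
  river light: 2
  river river: 2
9 duplicate windows → 27 − 9 = 18 distinct.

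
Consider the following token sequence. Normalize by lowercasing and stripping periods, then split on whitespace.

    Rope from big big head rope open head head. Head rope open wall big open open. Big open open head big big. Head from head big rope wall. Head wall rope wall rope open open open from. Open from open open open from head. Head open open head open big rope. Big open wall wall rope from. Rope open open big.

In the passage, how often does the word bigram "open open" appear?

Scanning the 60 overlapping bigram windows for "open open":
  position 15–16: open open
  position 18–19: open open
  position 34–35: open open
  position 35–36: open open
  position 40–41: open open
  position 41–42: open open
  position 46–47: open open
  position 59–60: open open

8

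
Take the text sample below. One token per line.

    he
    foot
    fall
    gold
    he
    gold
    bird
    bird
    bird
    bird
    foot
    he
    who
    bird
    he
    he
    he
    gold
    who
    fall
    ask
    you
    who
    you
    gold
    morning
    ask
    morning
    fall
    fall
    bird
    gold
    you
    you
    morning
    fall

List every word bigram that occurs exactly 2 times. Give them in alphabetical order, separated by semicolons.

Bigram counts meeting the condition (exactly 2 times):
  he gold: 2
  he he: 2
  morning fall: 2

he gold; he he; morning fall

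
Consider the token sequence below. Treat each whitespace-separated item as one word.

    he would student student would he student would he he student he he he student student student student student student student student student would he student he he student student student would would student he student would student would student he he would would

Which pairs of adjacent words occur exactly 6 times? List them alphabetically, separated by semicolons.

he student; student would

Bigram counts meeting the condition (exactly 6 times):
  he student: 6
  student would: 6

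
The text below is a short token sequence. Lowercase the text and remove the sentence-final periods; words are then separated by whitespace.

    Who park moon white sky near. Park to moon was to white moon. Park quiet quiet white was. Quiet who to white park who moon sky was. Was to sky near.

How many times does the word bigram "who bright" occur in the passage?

Scanning the 30 overlapping bigram windows for "who bright":
  (none found)

0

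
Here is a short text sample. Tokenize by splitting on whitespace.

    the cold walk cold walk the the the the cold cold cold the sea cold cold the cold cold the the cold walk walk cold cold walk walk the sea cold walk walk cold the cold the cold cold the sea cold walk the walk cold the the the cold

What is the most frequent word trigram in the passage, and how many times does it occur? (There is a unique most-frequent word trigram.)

Trigram frequencies (highest first):
  cold cold the: 4
  the the the: 3
  the the cold: 3
  the cold cold: 3
  the sea cold: 3
  cold the cold: 3
  … (20 more, each ≤ 3)

"cold cold the", 4 times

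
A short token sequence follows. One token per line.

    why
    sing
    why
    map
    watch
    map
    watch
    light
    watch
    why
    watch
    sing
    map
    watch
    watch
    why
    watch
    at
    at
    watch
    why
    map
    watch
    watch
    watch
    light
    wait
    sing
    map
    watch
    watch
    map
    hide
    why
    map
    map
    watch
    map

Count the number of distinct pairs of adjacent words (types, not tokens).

20

38 tokens → 37 bigram windows in total.
Repeated bigrams (each contributes count−1 duplicates):
  map watch: 6
  watch watch: 4
  watch map: 3
  watch why: 3
  why map: 3
  sing map: 2
  watch light: 2
  why watch: 2
17 duplicate windows → 37 − 17 = 20 distinct.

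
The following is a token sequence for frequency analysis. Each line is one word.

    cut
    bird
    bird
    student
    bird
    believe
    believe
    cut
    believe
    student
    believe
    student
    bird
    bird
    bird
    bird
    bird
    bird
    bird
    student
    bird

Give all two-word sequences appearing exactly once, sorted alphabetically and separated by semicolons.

Bigram counts meeting the condition (exactly once):
  believe believe: 1
  believe cut: 1
  bird believe: 1
  cut believe: 1
  cut bird: 1
  student believe: 1

believe believe; believe cut; bird believe; cut believe; cut bird; student believe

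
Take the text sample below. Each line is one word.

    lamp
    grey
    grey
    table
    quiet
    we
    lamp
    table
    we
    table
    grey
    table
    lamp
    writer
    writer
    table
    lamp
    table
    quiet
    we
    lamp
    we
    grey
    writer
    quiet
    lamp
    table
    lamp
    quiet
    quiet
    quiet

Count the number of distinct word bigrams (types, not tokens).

21

31 tokens → 30 bigram windows in total.
Repeated bigrams (each contributes count−1 duplicates):
  lamp table: 3
  table lamp: 3
  grey table: 2
  quiet quiet: 2
  quiet we: 2
  table quiet: 2
  we lamp: 2
9 duplicate windows → 30 − 9 = 21 distinct.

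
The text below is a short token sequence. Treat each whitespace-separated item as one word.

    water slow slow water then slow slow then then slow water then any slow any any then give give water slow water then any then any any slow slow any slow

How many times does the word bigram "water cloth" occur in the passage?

0

Scanning the 30 overlapping bigram windows for "water cloth":
  (none found)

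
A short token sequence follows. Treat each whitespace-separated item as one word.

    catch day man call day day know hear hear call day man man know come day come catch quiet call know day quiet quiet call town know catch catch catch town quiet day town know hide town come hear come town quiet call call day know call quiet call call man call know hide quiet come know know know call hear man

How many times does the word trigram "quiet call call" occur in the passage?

Scanning the 60 overlapping trigram windows for "quiet call call":
  position 42–44: quiet call call
  position 48–50: quiet call call

2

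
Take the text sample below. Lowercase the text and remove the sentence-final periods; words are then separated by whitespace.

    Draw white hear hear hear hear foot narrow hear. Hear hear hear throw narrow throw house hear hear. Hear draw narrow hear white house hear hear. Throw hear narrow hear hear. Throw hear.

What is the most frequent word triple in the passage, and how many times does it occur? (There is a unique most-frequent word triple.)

Trigram frequencies (highest first):
  hear hear hear: 5
  hear hear throw: 3
  narrow hear hear: 2
  house hear hear: 2
  hear throw hear: 2
  draw white hear: 1
  … (16 more, each ≤ 1)

"hear hear hear", 5 times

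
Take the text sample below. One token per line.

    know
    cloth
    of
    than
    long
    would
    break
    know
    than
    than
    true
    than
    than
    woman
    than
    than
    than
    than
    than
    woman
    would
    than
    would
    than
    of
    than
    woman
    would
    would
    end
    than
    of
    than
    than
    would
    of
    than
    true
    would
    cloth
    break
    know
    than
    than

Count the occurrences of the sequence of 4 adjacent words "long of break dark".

Scanning the 41 overlapping 4-gram windows for "long of break dark":
  (none found)

0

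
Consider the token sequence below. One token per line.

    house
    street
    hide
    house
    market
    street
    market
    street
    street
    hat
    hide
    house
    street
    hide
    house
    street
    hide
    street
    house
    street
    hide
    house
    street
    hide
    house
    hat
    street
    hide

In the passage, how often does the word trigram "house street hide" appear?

Scanning the 26 overlapping trigram windows for "house street hide":
  position 1–3: house street hide
  position 12–14: house street hide
  position 15–17: house street hide
  position 19–21: house street hide
  position 22–24: house street hide

5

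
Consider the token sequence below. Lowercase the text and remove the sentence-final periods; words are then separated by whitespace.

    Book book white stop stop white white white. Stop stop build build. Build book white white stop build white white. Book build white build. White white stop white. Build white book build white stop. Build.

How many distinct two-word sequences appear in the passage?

35 tokens → 34 bigram windows in total.
Repeated bigrams (each contributes count−1 duplicates):
  build white: 5
  white stop: 5
  white white: 5
  stop build: 3
  book build: 2
  book white: 2
  build build: 2
  stop stop: 2
  … (3 more repeated)
21 duplicate windows → 34 − 21 = 13 distinct.

13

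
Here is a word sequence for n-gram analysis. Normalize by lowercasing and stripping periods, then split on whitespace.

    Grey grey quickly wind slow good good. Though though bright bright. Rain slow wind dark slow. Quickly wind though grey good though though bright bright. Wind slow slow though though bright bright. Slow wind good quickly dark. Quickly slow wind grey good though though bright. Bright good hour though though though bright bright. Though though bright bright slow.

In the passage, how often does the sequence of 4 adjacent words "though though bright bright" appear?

6

Scanning the 55 overlapping 4-gram windows for "though though bright bright":
  position 8–11: though though bright bright
  position 22–25: though though bright bright
  position 29–32: though though bright bright
  position 43–46: though though bright bright
  position 50–53: though though bright bright
  position 54–57: though though bright bright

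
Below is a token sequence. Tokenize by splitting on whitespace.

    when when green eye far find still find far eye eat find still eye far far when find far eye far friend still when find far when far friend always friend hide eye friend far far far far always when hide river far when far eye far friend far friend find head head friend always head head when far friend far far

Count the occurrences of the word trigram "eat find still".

Scanning the 60 overlapping trigram windows for "eat find still":
  position 11–13: eat find still

1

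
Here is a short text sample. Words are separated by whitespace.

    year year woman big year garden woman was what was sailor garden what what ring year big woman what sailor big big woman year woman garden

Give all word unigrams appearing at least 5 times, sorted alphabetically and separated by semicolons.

woman; year

Unigram counts meeting the condition (at least 5 times):
  woman: 5
  year: 5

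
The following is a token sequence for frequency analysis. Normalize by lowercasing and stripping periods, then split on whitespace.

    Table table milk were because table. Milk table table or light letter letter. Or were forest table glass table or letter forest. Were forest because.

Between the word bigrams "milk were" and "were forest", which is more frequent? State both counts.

"milk were": 1 occurrence
"were forest": 2 occurrences

"were forest" (2 vs 1)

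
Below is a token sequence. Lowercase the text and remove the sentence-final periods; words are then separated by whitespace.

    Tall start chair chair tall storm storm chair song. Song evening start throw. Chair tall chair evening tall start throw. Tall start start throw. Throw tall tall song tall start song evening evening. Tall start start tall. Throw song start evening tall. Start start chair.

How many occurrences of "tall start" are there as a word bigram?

Scanning the 44 overlapping bigram windows for "tall start":
  position 1–2: tall start
  position 18–19: tall start
  position 21–22: tall start
  position 29–30: tall start
  position 34–35: tall start
  position 42–43: tall start

6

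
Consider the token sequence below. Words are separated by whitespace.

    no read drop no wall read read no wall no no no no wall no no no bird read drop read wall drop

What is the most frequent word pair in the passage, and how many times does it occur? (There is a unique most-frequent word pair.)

"no no", 5 times

Bigram frequencies (highest first):
  no no: 5
  no wall: 3
  read drop: 2
  wall no: 2
  no read: 1
  drop no: 1
  … (8 more, each ≤ 1)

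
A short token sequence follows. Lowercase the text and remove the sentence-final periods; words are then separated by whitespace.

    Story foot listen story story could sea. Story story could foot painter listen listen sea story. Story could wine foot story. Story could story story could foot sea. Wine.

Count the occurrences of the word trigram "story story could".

5

Scanning the 27 overlapping trigram windows for "story story could":
  position 4–6: story story could
  position 8–10: story story could
  position 16–18: story story could
  position 21–23: story story could
  position 24–26: story story could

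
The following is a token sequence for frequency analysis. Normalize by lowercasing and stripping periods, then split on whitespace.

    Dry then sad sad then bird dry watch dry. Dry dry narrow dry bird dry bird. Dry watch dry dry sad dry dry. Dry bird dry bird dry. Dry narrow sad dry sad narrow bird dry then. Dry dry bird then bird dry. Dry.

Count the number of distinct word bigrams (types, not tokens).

44 tokens → 43 bigram windows in total.
Repeated bigrams (each contributes count−1 duplicates):
  dry dry: 8
  bird dry: 7
  dry bird: 5
  dry narrow: 2
  dry sad: 2
  dry then: 2
  dry watch: 2
  sad dry: 2
  … (2 more repeated)
24 duplicate windows → 43 − 24 = 19 distinct.

19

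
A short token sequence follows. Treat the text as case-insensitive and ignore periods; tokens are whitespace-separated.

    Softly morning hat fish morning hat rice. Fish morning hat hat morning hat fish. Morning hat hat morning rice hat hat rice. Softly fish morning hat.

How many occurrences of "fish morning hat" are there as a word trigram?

4

Scanning the 24 overlapping trigram windows for "fish morning hat":
  position 4–6: fish morning hat
  position 8–10: fish morning hat
  position 14–16: fish morning hat
  position 24–26: fish morning hat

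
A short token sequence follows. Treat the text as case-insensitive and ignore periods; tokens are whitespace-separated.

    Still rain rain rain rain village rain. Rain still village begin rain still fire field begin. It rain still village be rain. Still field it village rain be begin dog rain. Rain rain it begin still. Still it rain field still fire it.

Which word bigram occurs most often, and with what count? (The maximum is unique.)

Bigram frequencies (highest first):
  rain rain: 6
  rain still: 4
  village rain: 2
  still village: 2
  still fire: 2
  it rain: 2
  … (24 more, each ≤ 1)

"rain rain", 6 times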